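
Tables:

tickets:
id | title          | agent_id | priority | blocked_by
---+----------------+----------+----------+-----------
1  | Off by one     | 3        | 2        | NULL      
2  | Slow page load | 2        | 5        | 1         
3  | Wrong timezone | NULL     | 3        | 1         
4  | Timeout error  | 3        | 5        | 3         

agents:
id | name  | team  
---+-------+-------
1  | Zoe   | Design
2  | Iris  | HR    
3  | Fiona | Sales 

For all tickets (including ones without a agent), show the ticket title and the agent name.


LEFT JOIN keeps every row from tickets (the left table); where agent_id has no match in agents, the agent columns become NULL. Walk through each ticket:
  - ticket 1 (Off by one): agent_id=3 -> matches Fiona
  - ticket 2 (Slow page load): agent_id=2 -> matches Iris
  - ticket 3 (Wrong timezone): agent_id=NULL, no match -> kept with NULL
  - ticket 4 (Timeout error): agent_id=3 -> matches Fiona
All 4 rows appear; 1 has NULL agent.

SQL:
SELECT a.title, b.name AS agent
FROM tickets a
LEFT JOIN agents b ON a.agent_id = b.id

Result:
title          | agent
---------------+------
Off by one     | Fiona
Slow page load | Iris 
Wrong timezone | NULL 
Timeout error  | Fiona


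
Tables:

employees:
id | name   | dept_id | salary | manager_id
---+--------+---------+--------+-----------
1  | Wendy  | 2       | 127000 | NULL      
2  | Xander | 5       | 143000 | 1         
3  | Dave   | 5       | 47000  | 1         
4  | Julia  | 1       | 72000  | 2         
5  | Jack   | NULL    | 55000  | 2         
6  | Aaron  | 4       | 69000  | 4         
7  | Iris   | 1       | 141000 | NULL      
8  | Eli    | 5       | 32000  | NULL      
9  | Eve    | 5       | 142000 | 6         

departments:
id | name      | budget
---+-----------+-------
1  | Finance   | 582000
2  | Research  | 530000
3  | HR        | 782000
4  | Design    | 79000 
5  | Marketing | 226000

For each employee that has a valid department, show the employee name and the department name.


INNER JOIN keeps only employees rows whose dept_id matches an id in departments. Walk through each employee:
  - employee 1 (Wendy): dept_id=2 -> matches Research
  - employee 2 (Xander): dept_id=5 -> matches Marketing
  - employee 3 (Dave): dept_id=5 -> matches Marketing
  - employee 4 (Julia): dept_id=1 -> matches Finance
  - employee 5 (Jack): dept_id=NULL, no match -> dropped
  - employee 6 (Aaron): dept_id=4 -> matches Design
  - employee 7 (Iris): dept_id=1 -> matches Finance
  - employee 8 (Eli): dept_id=5 -> matches Marketing
  - employee 9 (Eve): dept_id=5 -> matches Marketing
So 1 of 9 rows is dropped.

SQL:
SELECT a.name, b.name AS department
FROM employees a
INNER JOIN departments b ON a.dept_id = b.id

Result:
name   | department
-------+-----------
Wendy  | Research  
Xander | Marketing 
Dave   | Marketing 
Julia  | Finance   
Aaron  | Design    
Iris   | Finance   
Eli    | Marketing 
Eve    | Marketing 


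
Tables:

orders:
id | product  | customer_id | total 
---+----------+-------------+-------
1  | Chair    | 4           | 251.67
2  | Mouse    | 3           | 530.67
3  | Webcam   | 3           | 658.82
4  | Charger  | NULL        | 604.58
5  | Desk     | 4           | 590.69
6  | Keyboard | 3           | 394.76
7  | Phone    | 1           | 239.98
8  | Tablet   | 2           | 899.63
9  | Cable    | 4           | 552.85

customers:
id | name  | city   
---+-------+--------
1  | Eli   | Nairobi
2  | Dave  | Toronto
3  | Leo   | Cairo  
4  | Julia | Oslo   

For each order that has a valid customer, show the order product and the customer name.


INNER JOIN keeps only orders rows whose customer_id matches an id in customers. Walk through each order:
  - order 1 (Chair): customer_id=4 -> matches Julia
  - order 2 (Mouse): customer_id=3 -> matches Leo
  - order 3 (Webcam): customer_id=3 -> matches Leo
  - order 4 (Charger): customer_id=NULL, no match -> dropped
  - order 5 (Desk): customer_id=4 -> matches Julia
  - order 6 (Keyboard): customer_id=3 -> matches Leo
  - order 7 (Phone): customer_id=1 -> matches Eli
  - order 8 (Tablet): customer_id=2 -> matches Dave
  - order 9 (Cable): customer_id=4 -> matches Julia
So 1 of 9 rows is dropped.

SQL:
SELECT a.product, b.name AS customer
FROM orders a
INNER JOIN customers b ON a.customer_id = b.id

Result:
product  | customer
---------+---------
Chair    | Julia   
Mouse    | Leo     
Webcam   | Leo     
Desk     | Julia   
Keyboard | Leo     
Phone    | Eli     
Tablet   | Dave    
Cable    | Julia   


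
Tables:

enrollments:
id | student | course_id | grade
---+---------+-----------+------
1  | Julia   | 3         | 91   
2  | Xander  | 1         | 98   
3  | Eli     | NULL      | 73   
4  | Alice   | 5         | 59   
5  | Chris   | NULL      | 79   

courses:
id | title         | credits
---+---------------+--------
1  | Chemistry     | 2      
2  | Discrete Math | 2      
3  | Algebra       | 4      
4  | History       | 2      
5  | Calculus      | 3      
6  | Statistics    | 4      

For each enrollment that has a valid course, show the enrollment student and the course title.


INNER JOIN keeps only enrollments rows whose course_id matches an id in courses. Walk through each enrollment:
  - enrollment 1 (Julia): course_id=3 -> matches Algebra
  - enrollment 2 (Xander): course_id=1 -> matches Chemistry
  - enrollment 3 (Eli): course_id=NULL, no match -> dropped
  - enrollment 4 (Alice): course_id=5 -> matches Calculus
  - enrollment 5 (Chris): course_id=NULL, no match -> dropped
So 2 of 5 rows are dropped.

SQL:
SELECT a.student, b.title AS course
FROM enrollments a
INNER JOIN courses b ON a.course_id = b.id

Result:
student | course   
--------+----------
Julia   | Algebra  
Xander  | Chemistry
Alice   | Calculus 


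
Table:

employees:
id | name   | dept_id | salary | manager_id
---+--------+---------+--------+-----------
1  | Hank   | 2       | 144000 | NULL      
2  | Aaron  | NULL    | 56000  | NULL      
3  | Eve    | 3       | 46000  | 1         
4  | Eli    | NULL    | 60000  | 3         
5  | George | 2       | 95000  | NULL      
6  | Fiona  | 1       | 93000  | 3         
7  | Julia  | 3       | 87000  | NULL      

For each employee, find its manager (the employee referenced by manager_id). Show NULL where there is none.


This is a self-join: employees is joined to a second copy of itself, matching each row's manager_id to another row's id. Use LEFT JOIN so rows with manager_id=NULL are kept.
  - employee 1 (Hank): manager_id=NULL -> NULL
  - employee 2 (Aaron): manager_id=NULL -> NULL
  - employee 3 (Eve): manager_id=1 -> Hank
  - employee 4 (Eli): manager_id=3 -> Eve
  - employee 5 (George): manager_id=NULL -> NULL
  - employee 6 (Fiona): manager_id=3 -> Eve
  - employee 7 (Julia): manager_id=NULL -> NULL

SQL:
SELECT a.name AS item, b.name AS manager
FROM employees a
LEFT JOIN employees b ON a.manager_id = b.id

Result:
item   | manager
-------+--------
Hank   | NULL   
Aaron  | NULL   
Eve    | Hank   
Eli    | Eve    
George | NULL   
Fiona  | Eve    
Julia  | NULL   


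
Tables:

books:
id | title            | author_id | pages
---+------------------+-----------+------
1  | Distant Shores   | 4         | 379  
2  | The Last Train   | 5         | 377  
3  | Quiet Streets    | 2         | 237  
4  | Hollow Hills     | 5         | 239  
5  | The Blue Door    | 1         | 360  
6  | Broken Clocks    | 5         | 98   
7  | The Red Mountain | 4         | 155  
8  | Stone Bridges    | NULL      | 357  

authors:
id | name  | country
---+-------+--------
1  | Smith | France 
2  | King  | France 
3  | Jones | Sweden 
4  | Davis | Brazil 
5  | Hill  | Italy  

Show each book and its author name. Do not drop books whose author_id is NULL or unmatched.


LEFT JOIN keeps every row from books (the left table); where author_id has no match in authors, the author columns become NULL. Walk through each book:
  - book 1 (Distant Shores): author_id=4 -> matches Davis
  - book 2 (The Last Train): author_id=5 -> matches Hill
  - book 3 (Quiet Streets): author_id=2 -> matches King
  - book 4 (Hollow Hills): author_id=5 -> matches Hill
  - book 5 (The Blue Door): author_id=1 -> matches Smith
  - book 6 (Broken Clocks): author_id=5 -> matches Hill
  - book 7 (The Red Mountain): author_id=4 -> matches Davis
  - book 8 (Stone Bridges): author_id=NULL, no match -> kept with NULL
All 8 rows appear; 1 has NULL author.

SQL:
SELECT a.title, b.name AS author
FROM books a
LEFT JOIN authors b ON a.author_id = b.id

Result:
title            | author
-----------------+-------
Distant Shores   | Davis 
The Last Train   | Hill  
Quiet Streets    | King  
Hollow Hills     | Hill  
The Blue Door    | Smith 
Broken Clocks    | Hill  
The Red Mountain | Davis 
Stone Bridges    | NULL  


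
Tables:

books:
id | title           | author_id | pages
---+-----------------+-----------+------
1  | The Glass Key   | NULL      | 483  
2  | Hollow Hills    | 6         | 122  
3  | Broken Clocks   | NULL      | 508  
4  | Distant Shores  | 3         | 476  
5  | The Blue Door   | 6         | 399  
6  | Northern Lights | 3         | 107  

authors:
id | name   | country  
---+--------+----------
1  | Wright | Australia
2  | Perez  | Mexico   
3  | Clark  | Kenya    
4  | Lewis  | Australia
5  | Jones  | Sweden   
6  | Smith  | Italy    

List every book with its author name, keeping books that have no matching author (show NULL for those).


LEFT JOIN keeps every row from books (the left table); where author_id has no match in authors, the author columns become NULL. Walk through each book:
  - book 1 (The Glass Key): author_id=NULL, no match -> kept with NULL
  - book 2 (Hollow Hills): author_id=6 -> matches Smith
  - book 3 (Broken Clocks): author_id=NULL, no match -> kept with NULL
  - book 4 (Distant Shores): author_id=3 -> matches Clark
  - book 5 (The Blue Door): author_id=6 -> matches Smith
  - book 6 (Northern Lights): author_id=3 -> matches Clark
All 6 rows appear; 2 have NULL author.

SQL:
SELECT a.title, b.name AS author
FROM books a
LEFT JOIN authors b ON a.author_id = b.id

Result:
title           | author
----------------+-------
The Glass Key   | NULL  
Hollow Hills    | Smith 
Broken Clocks   | NULL  
Distant Shores  | Clark 
The Blue Door   | Smith 
Northern Lights | Clark 


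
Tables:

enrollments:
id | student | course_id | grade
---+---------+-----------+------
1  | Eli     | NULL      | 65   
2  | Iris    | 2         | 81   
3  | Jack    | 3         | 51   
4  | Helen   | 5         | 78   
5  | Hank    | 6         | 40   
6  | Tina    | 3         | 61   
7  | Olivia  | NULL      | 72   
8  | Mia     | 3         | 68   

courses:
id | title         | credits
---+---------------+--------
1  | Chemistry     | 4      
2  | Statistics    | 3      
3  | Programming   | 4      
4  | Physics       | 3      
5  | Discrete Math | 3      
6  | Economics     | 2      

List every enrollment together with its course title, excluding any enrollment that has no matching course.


INNER JOIN keeps only enrollments rows whose course_id matches an id in courses. Walk through each enrollment:
  - enrollment 1 (Eli): course_id=NULL, no match -> dropped
  - enrollment 2 (Iris): course_id=2 -> matches Statistics
  - enrollment 3 (Jack): course_id=3 -> matches Programming
  - enrollment 4 (Helen): course_id=5 -> matches Discrete Math
  - enrollment 5 (Hank): course_id=6 -> matches Economics
  - enrollment 6 (Tina): course_id=3 -> matches Programming
  - enrollment 7 (Olivia): course_id=NULL, no match -> dropped
  - enrollment 8 (Mia): course_id=3 -> matches Programming
So 2 of 8 rows are dropped.

SQL:
SELECT a.student, b.title AS course
FROM enrollments a
INNER JOIN courses b ON a.course_id = b.id

Result:
student | course       
--------+--------------
Iris    | Statistics   
Jack    | Programming  
Helen   | Discrete Math
Hank    | Economics    
Tina    | Programming  
Mia     | Programming  


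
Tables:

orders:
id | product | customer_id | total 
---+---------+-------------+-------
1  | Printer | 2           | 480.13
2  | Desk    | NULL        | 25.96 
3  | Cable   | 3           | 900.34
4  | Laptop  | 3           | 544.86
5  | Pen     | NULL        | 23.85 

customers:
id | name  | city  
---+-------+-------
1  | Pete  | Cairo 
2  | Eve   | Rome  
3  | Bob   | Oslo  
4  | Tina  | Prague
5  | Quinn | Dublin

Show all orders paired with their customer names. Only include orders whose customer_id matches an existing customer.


INNER JOIN keeps only orders rows whose customer_id matches an id in customers. Walk through each order:
  - order 1 (Printer): customer_id=2 -> matches Eve
  - order 2 (Desk): customer_id=NULL, no match -> dropped
  - order 3 (Cable): customer_id=3 -> matches Bob
  - order 4 (Laptop): customer_id=3 -> matches Bob
  - order 5 (Pen): customer_id=NULL, no match -> dropped
So 2 of 5 rows are dropped.

SQL:
SELECT a.product, b.name AS customer
FROM orders a
INNER JOIN customers b ON a.customer_id = b.id

Result:
product | customer
--------+---------
Printer | Eve     
Cable   | Bob     
Laptop  | Bob     


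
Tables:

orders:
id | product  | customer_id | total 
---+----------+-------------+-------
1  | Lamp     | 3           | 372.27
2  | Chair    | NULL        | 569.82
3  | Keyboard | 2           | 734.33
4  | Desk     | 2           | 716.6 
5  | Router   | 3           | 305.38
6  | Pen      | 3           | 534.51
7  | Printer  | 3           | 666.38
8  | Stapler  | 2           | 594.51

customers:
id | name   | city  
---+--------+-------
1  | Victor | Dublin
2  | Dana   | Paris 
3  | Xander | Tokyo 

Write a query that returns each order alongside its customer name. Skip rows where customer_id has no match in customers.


INNER JOIN keeps only orders rows whose customer_id matches an id in customers. Walk through each order:
  - order 1 (Lamp): customer_id=3 -> matches Xander
  - order 2 (Chair): customer_id=NULL, no match -> dropped
  - order 3 (Keyboard): customer_id=2 -> matches Dana
  - order 4 (Desk): customer_id=2 -> matches Dana
  - order 5 (Router): customer_id=3 -> matches Xander
  - order 6 (Pen): customer_id=3 -> matches Xander
  - order 7 (Printer): customer_id=3 -> matches Xander
  - order 8 (Stapler): customer_id=2 -> matches Dana
So 1 of 8 rows is dropped.

SQL:
SELECT a.product, b.name AS customer
FROM orders a
INNER JOIN customers b ON a.customer_id = b.id

Result:
product  | customer
---------+---------
Lamp     | Xander  
Keyboard | Dana    
Desk     | Dana    
Router   | Xander  
Pen      | Xander  
Printer  | Xander  
Stapler  | Dana    


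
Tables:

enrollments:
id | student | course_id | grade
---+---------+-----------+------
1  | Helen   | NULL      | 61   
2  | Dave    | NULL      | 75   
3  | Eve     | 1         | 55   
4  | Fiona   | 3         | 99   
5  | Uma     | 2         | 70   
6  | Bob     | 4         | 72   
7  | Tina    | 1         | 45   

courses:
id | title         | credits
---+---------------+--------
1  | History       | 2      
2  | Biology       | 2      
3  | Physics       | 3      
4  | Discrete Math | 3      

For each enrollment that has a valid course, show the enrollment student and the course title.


INNER JOIN keeps only enrollments rows whose course_id matches an id in courses. Walk through each enrollment:
  - enrollment 1 (Helen): course_id=NULL, no match -> dropped
  - enrollment 2 (Dave): course_id=NULL, no match -> dropped
  - enrollment 3 (Eve): course_id=1 -> matches History
  - enrollment 4 (Fiona): course_id=3 -> matches Physics
  - enrollment 5 (Uma): course_id=2 -> matches Biology
  - enrollment 6 (Bob): course_id=4 -> matches Discrete Math
  - enrollment 7 (Tina): course_id=1 -> matches History
So 2 of 7 rows are dropped.

SQL:
SELECT a.student, b.title AS course
FROM enrollments a
INNER JOIN courses b ON a.course_id = b.id

Result:
student | course       
--------+--------------
Eve     | History      
Fiona   | Physics      
Uma     | Biology      
Bob     | Discrete Math
Tina    | History      


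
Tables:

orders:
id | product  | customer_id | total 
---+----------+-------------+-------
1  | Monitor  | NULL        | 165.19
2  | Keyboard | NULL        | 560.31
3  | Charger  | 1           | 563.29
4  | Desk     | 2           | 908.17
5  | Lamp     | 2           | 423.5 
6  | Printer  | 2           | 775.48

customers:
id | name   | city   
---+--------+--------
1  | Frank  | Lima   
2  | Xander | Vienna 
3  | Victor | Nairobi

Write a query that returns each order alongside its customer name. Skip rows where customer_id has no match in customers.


INNER JOIN keeps only orders rows whose customer_id matches an id in customers. Walk through each order:
  - order 1 (Monitor): customer_id=NULL, no match -> dropped
  - order 2 (Keyboard): customer_id=NULL, no match -> dropped
  - order 3 (Charger): customer_id=1 -> matches Frank
  - order 4 (Desk): customer_id=2 -> matches Xander
  - order 5 (Lamp): customer_id=2 -> matches Xander
  - order 6 (Printer): customer_id=2 -> matches Xander
So 2 of 6 rows are dropped.

SQL:
SELECT a.product, b.name AS customer
FROM orders a
INNER JOIN customers b ON a.customer_id = b.id

Result:
product | customer
--------+---------
Charger | Frank   
Desk    | Xander  
Lamp    | Xander  
Printer | Xander  


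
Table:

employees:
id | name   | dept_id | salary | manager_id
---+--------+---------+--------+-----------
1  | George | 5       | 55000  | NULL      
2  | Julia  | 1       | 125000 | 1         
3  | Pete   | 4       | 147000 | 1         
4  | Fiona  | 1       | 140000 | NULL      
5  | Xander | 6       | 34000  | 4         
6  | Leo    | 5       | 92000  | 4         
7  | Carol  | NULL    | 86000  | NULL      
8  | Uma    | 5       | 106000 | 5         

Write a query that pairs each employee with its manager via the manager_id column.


This is a self-join: employees is joined to a second copy of itself, matching each row's manager_id to another row's id. Use LEFT JOIN so rows with manager_id=NULL are kept.
  - employee 1 (George): manager_id=NULL -> NULL
  - employee 2 (Julia): manager_id=1 -> George
  - employee 3 (Pete): manager_id=1 -> George
  - employee 4 (Fiona): manager_id=NULL -> NULL
  - employee 5 (Xander): manager_id=4 -> Fiona
  - employee 6 (Leo): manager_id=4 -> Fiona
  - employee 7 (Carol): manager_id=NULL -> NULL
  - employee 8 (Uma): manager_id=5 -> Xander

SQL:
SELECT a.name AS item, b.name AS manager
FROM employees a
LEFT JOIN employees b ON a.manager_id = b.id

Result:
item   | manager
-------+--------
George | NULL   
Julia  | George 
Pete   | George 
Fiona  | NULL   
Xander | Fiona  
Leo    | Fiona  
Carol  | NULL   
Uma    | Xander 


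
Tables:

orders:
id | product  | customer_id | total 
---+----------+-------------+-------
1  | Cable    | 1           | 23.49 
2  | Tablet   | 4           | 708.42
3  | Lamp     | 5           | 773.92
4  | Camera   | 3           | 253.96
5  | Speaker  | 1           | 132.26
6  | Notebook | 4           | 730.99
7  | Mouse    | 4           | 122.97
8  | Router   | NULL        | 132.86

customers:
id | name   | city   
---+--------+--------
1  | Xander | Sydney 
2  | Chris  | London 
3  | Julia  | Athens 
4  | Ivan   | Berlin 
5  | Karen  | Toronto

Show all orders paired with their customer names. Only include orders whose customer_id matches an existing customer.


INNER JOIN keeps only orders rows whose customer_id matches an id in customers. Walk through each order:
  - order 1 (Cable): customer_id=1 -> matches Xander
  - order 2 (Tablet): customer_id=4 -> matches Ivan
  - order 3 (Lamp): customer_id=5 -> matches Karen
  - order 4 (Camera): customer_id=3 -> matches Julia
  - order 5 (Speaker): customer_id=1 -> matches Xander
  - order 6 (Notebook): customer_id=4 -> matches Ivan
  - order 7 (Mouse): customer_id=4 -> matches Ivan
  - order 8 (Router): customer_id=NULL, no match -> dropped
So 1 of 8 rows is dropped.

SQL:
SELECT a.product, b.name AS customer
FROM orders a
INNER JOIN customers b ON a.customer_id = b.id

Result:
product  | customer
---------+---------
Cable    | Xander  
Tablet   | Ivan    
Lamp     | Karen   
Camera   | Julia   
Speaker  | Xander  
Notebook | Ivan    
Mouse    | Ivan    


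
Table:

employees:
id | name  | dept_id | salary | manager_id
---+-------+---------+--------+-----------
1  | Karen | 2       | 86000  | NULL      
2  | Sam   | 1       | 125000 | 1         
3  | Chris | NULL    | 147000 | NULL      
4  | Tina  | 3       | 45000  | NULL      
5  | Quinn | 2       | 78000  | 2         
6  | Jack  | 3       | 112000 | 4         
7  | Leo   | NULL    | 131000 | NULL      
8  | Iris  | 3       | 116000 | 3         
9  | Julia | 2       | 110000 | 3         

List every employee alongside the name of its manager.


This is a self-join: employees is joined to a second copy of itself, matching each row's manager_id to another row's id. Use LEFT JOIN so rows with manager_id=NULL are kept.
  - employee 1 (Karen): manager_id=NULL -> NULL
  - employee 2 (Sam): manager_id=1 -> Karen
  - employee 3 (Chris): manager_id=NULL -> NULL
  - employee 4 (Tina): manager_id=NULL -> NULL
  - employee 5 (Quinn): manager_id=2 -> Sam
  - employee 6 (Jack): manager_id=4 -> Tina
  - employee 7 (Leo): manager_id=NULL -> NULL
  - employee 8 (Iris): manager_id=3 -> Chris
  - employee 9 (Julia): manager_id=3 -> Chris

SQL:
SELECT a.name AS item, b.name AS manager
FROM employees a
LEFT JOIN employees b ON a.manager_id = b.id

Result:
item  | manager
------+--------
Karen | NULL   
Sam   | Karen  
Chris | NULL   
Tina  | NULL   
Quinn | Sam    
Jack  | Tina   
Leo   | NULL   
Iris  | Chris  
Julia | Chris  


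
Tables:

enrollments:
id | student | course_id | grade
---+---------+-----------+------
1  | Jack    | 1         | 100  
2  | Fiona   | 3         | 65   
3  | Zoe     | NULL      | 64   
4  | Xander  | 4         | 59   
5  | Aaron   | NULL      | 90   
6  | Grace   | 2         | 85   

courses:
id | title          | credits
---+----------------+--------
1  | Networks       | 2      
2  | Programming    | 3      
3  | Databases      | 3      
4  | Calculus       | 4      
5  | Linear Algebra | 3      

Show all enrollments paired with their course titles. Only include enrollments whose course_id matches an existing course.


INNER JOIN keeps only enrollments rows whose course_id matches an id in courses. Walk through each enrollment:
  - enrollment 1 (Jack): course_id=1 -> matches Networks
  - enrollment 2 (Fiona): course_id=3 -> matches Databases
  - enrollment 3 (Zoe): course_id=NULL, no match -> dropped
  - enrollment 4 (Xander): course_id=4 -> matches Calculus
  - enrollment 5 (Aaron): course_id=NULL, no match -> dropped
  - enrollment 6 (Grace): course_id=2 -> matches Programming
So 2 of 6 rows are dropped.

SQL:
SELECT a.student, b.title AS course
FROM enrollments a
INNER JOIN courses b ON a.course_id = b.id

Result:
student | course     
--------+------------
Jack    | Networks   
Fiona   | Databases  
Xander  | Calculus   
Grace   | Programming


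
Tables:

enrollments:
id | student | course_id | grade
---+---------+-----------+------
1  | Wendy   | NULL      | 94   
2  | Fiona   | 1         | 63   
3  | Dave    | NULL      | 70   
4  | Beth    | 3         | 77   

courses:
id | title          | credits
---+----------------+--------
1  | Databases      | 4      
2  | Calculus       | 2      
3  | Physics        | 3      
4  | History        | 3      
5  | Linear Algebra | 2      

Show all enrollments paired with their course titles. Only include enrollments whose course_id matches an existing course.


INNER JOIN keeps only enrollments rows whose course_id matches an id in courses. Walk through each enrollment:
  - enrollment 1 (Wendy): course_id=NULL, no match -> dropped
  - enrollment 2 (Fiona): course_id=1 -> matches Databases
  - enrollment 3 (Dave): course_id=NULL, no match -> dropped
  - enrollment 4 (Beth): course_id=3 -> matches Physics
So 2 of 4 rows are dropped.

SQL:
SELECT a.student, b.title AS course
FROM enrollments a
INNER JOIN courses b ON a.course_id = b.id

Result:
student | course   
--------+----------
Fiona   | Databases
Beth    | Physics  


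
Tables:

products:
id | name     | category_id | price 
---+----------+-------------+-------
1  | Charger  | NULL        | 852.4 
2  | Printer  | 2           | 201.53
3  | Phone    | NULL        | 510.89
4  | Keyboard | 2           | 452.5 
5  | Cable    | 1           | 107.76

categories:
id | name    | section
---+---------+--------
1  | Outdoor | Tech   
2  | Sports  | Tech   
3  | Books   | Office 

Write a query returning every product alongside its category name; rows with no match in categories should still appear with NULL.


LEFT JOIN keeps every row from products (the left table); where category_id has no match in categories, the category columns become NULL. Walk through each product:
  - product 1 (Charger): category_id=NULL, no match -> kept with NULL
  - product 2 (Printer): category_id=2 -> matches Sports
  - product 3 (Phone): category_id=NULL, no match -> kept with NULL
  - product 4 (Keyboard): category_id=2 -> matches Sports
  - product 5 (Cable): category_id=1 -> matches Outdoor
All 5 rows appear; 2 have NULL category.

SQL:
SELECT a.name, b.name AS category
FROM products a
LEFT JOIN categories b ON a.category_id = b.id

Result:
name     | category
---------+---------
Charger  | NULL    
Printer  | Sports  
Phone    | NULL    
Keyboard | Sports  
Cable    | Outdoor 


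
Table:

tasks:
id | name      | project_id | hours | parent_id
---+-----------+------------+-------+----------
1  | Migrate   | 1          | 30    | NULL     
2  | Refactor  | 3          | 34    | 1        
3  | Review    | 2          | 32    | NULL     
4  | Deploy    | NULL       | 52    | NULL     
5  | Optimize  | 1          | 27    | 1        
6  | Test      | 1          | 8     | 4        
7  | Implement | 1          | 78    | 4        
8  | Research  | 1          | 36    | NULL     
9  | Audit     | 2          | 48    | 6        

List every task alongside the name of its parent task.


This is a self-join: tasks is joined to a second copy of itself, matching each row's parent_id to another row's id. Use LEFT JOIN so rows with parent_id=NULL are kept.
  - task 1 (Migrate): parent_id=NULL -> NULL
  - task 2 (Refactor): parent_id=1 -> Migrate
  - task 3 (Review): parent_id=NULL -> NULL
  - task 4 (Deploy): parent_id=NULL -> NULL
  - task 5 (Optimize): parent_id=1 -> Migrate
  - task 6 (Test): parent_id=4 -> Deploy
  - task 7 (Implement): parent_id=4 -> Deploy
  - task 8 (Research): parent_id=NULL -> NULL
  - task 9 (Audit): parent_id=6 -> Test

SQL:
SELECT a.name AS item, b.name AS parent
FROM tasks a
LEFT JOIN tasks b ON a.parent_id = b.id

Result:
item      | parent 
----------+--------
Migrate   | NULL   
Refactor  | Migrate
Review    | NULL   
Deploy    | NULL   
Optimize  | Migrate
Test      | Deploy 
Implement | Deploy 
Research  | NULL   
Audit     | Test   


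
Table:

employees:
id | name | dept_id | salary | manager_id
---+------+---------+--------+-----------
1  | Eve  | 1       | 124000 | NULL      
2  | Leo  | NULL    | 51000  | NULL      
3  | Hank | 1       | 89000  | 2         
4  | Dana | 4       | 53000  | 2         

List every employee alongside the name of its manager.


This is a self-join: employees is joined to a second copy of itself, matching each row's manager_id to another row's id. Use LEFT JOIN so rows with manager_id=NULL are kept.
  - employee 1 (Eve): manager_id=NULL -> NULL
  - employee 2 (Leo): manager_id=NULL -> NULL
  - employee 3 (Hank): manager_id=2 -> Leo
  - employee 4 (Dana): manager_id=2 -> Leo

SQL:
SELECT a.name AS item, b.name AS manager
FROM employees a
LEFT JOIN employees b ON a.manager_id = b.id

Result:
item | manager
-----+--------
Eve  | NULL   
Leo  | NULL   
Hank | Leo    
Dana | Leo    


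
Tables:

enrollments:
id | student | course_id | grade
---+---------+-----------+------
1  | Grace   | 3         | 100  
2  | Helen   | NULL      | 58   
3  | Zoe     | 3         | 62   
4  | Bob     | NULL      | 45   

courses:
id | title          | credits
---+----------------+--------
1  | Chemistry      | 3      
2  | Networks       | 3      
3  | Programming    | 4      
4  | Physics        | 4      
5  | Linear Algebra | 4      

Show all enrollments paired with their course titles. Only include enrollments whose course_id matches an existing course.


INNER JOIN keeps only enrollments rows whose course_id matches an id in courses. Walk through each enrollment:
  - enrollment 1 (Grace): course_id=3 -> matches Programming
  - enrollment 2 (Helen): course_id=NULL, no match -> dropped
  - enrollment 3 (Zoe): course_id=3 -> matches Programming
  - enrollment 4 (Bob): course_id=NULL, no match -> dropped
So 2 of 4 rows are dropped.

SQL:
SELECT a.student, b.title AS course
FROM enrollments a
INNER JOIN courses b ON a.course_id = b.id

Result:
student | course     
--------+------------
Grace   | Programming
Zoe     | Programming


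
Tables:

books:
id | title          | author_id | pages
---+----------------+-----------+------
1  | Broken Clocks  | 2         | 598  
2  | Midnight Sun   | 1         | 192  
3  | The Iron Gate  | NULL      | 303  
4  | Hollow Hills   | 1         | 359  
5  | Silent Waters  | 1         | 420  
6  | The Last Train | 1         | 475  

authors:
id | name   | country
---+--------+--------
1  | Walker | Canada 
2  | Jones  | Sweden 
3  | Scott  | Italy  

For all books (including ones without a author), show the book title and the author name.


LEFT JOIN keeps every row from books (the left table); where author_id has no match in authors, the author columns become NULL. Walk through each book:
  - book 1 (Broken Clocks): author_id=2 -> matches Jones
  - book 2 (Midnight Sun): author_id=1 -> matches Walker
  - book 3 (The Iron Gate): author_id=NULL, no match -> kept with NULL
  - book 4 (Hollow Hills): author_id=1 -> matches Walker
  - book 5 (Silent Waters): author_id=1 -> matches Walker
  - book 6 (The Last Train): author_id=1 -> matches Walker
All 6 rows appear; 1 has NULL author.

SQL:
SELECT a.title, b.name AS author
FROM books a
LEFT JOIN authors b ON a.author_id = b.id

Result:
title          | author
---------------+-------
Broken Clocks  | Jones 
Midnight Sun   | Walker
The Iron Gate  | NULL  
Hollow Hills   | Walker
Silent Waters  | Walker
The Last Train | Walker


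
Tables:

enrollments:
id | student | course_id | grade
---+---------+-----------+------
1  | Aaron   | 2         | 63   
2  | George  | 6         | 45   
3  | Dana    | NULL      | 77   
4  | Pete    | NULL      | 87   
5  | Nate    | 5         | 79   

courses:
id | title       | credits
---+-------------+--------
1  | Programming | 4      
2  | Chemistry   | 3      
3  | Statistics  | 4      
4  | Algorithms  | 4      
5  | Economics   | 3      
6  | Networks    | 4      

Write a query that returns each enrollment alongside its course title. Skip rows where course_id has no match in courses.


INNER JOIN keeps only enrollments rows whose course_id matches an id in courses. Walk through each enrollment:
  - enrollment 1 (Aaron): course_id=2 -> matches Chemistry
  - enrollment 2 (George): course_id=6 -> matches Networks
  - enrollment 3 (Dana): course_id=NULL, no match -> dropped
  - enrollment 4 (Pete): course_id=NULL, no match -> dropped
  - enrollment 5 (Nate): course_id=5 -> matches Economics
So 2 of 5 rows are dropped.

SQL:
SELECT a.student, b.title AS course
FROM enrollments a
INNER JOIN courses b ON a.course_id = b.id

Result:
student | course   
--------+----------
Aaron   | Chemistry
George  | Networks 
Nate    | Economics


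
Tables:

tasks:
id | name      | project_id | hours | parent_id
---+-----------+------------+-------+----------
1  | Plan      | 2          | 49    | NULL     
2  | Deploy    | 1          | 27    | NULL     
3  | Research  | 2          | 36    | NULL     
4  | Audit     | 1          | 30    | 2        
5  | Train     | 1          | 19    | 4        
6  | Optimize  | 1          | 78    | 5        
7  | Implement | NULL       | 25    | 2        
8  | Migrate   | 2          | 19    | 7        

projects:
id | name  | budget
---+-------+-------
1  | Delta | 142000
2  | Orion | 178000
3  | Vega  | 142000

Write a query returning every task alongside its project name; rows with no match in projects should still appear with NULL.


LEFT JOIN keeps every row from tasks (the left table); where project_id has no match in projects, the project columns become NULL. Walk through each task:
  - task 1 (Plan): project_id=2 -> matches Orion
  - task 2 (Deploy): project_id=1 -> matches Delta
  - task 3 (Research): project_id=2 -> matches Orion
  - task 4 (Audit): project_id=1 -> matches Delta
  - task 5 (Train): project_id=1 -> matches Delta
  - task 6 (Optimize): project_id=1 -> matches Delta
  - task 7 (Implement): project_id=NULL, no match -> kept with NULL
  - task 8 (Migrate): project_id=2 -> matches Orion
All 8 rows appear; 1 has NULL project.

SQL:
SELECT a.name, b.name AS project
FROM tasks a
LEFT JOIN projects b ON a.project_id = b.id

Result:
name      | project
----------+--------
Plan      | Orion  
Deploy    | Delta  
Research  | Orion  
Audit     | Delta  
Train     | Delta  
Optimize  | Delta  
Implement | NULL   
Migrate   | Orion  


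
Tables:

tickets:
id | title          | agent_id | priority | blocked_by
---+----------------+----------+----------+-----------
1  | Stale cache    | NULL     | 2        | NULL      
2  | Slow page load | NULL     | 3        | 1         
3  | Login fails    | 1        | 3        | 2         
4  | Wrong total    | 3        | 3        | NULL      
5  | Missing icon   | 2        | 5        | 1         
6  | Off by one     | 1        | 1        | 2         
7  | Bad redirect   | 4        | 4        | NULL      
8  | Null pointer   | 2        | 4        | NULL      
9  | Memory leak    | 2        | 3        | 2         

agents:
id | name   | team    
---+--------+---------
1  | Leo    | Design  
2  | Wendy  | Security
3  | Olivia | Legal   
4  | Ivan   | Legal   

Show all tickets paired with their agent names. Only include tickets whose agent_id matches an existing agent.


INNER JOIN keeps only tickets rows whose agent_id matches an id in agents. Walk through each ticket:
  - ticket 1 (Stale cache): agent_id=NULL, no match -> dropped
  - ticket 2 (Slow page load): agent_id=NULL, no match -> dropped
  - ticket 3 (Login fails): agent_id=1 -> matches Leo
  - ticket 4 (Wrong total): agent_id=3 -> matches Olivia
  - ticket 5 (Missing icon): agent_id=2 -> matches Wendy
  - ticket 6 (Off by one): agent_id=1 -> matches Leo
  - ticket 7 (Bad redirect): agent_id=4 -> matches Ivan
  - ticket 8 (Null pointer): agent_id=2 -> matches Wendy
  - ticket 9 (Memory leak): agent_id=2 -> matches Wendy
So 2 of 9 rows are dropped.

SQL:
SELECT a.title, b.name AS agent
FROM tickets a
INNER JOIN agents b ON a.agent_id = b.id

Result:
title        | agent 
-------------+-------
Login fails  | Leo   
Wrong total  | Olivia
Missing icon | Wendy 
Off by one   | Leo   
Bad redirect | Ivan  
Null pointer | Wendy 
Memory leak  | Wendy 


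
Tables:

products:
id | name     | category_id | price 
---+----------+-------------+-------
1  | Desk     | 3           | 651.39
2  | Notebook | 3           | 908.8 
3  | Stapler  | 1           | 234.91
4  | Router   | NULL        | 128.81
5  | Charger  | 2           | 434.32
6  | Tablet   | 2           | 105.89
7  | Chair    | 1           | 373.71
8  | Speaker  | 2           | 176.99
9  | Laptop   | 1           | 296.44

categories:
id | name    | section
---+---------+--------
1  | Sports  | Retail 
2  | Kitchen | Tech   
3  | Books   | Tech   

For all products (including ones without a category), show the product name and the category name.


LEFT JOIN keeps every row from products (the left table); where category_id has no match in categories, the category columns become NULL. Walk through each product:
  - product 1 (Desk): category_id=3 -> matches Books
  - product 2 (Notebook): category_id=3 -> matches Books
  - product 3 (Stapler): category_id=1 -> matches Sports
  - product 4 (Router): category_id=NULL, no match -> kept with NULL
  - product 5 (Charger): category_id=2 -> matches Kitchen
  - product 6 (Tablet): category_id=2 -> matches Kitchen
  - product 7 (Chair): category_id=1 -> matches Sports
  - product 8 (Speaker): category_id=2 -> matches Kitchen
  - product 9 (Laptop): category_id=1 -> matches Sports
All 9 rows appear; 1 has NULL category.

SQL:
SELECT a.name, b.name AS category
FROM products a
LEFT JOIN categories b ON a.category_id = b.id

Result:
name     | category
---------+---------
Desk     | Books   
Notebook | Books   
Stapler  | Sports  
Router   | NULL    
Charger  | Kitchen 
Tablet   | Kitchen 
Chair    | Sports  
Speaker  | Kitchen 
Laptop   | Sports  


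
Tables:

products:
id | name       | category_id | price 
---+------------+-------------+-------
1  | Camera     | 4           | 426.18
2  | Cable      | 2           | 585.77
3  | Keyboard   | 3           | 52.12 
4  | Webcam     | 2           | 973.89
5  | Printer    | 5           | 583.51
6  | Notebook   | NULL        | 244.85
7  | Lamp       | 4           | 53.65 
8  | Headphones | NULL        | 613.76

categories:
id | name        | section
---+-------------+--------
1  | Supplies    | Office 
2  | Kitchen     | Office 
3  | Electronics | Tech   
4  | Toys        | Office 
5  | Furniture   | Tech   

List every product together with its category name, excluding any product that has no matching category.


INNER JOIN keeps only products rows whose category_id matches an id in categories. Walk through each product:
  - product 1 (Camera): category_id=4 -> matches Toys
  - product 2 (Cable): category_id=2 -> matches Kitchen
  - product 3 (Keyboard): category_id=3 -> matches Electronics
  - product 4 (Webcam): category_id=2 -> matches Kitchen
  - product 5 (Printer): category_id=5 -> matches Furniture
  - product 6 (Notebook): category_id=NULL, no match -> dropped
  - product 7 (Lamp): category_id=4 -> matches Toys
  - product 8 (Headphones): category_id=NULL, no match -> dropped
So 2 of 8 rows are dropped.

SQL:
SELECT a.name, b.name AS category
FROM products a
INNER JOIN categories b ON a.category_id = b.id

Result:
name     | category   
---------+------------
Camera   | Toys       
Cable    | Kitchen    
Keyboard | Electronics
Webcam   | Kitchen    
Printer  | Furniture  
Lamp     | Toys       


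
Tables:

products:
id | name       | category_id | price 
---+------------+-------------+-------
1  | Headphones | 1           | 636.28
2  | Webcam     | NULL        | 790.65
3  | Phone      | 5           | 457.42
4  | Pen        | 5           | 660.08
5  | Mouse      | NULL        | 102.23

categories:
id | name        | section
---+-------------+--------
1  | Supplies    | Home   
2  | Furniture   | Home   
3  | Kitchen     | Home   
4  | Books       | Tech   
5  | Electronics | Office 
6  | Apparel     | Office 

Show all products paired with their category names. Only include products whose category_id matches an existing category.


INNER JOIN keeps only products rows whose category_id matches an id in categories. Walk through each product:
  - product 1 (Headphones): category_id=1 -> matches Supplies
  - product 2 (Webcam): category_id=NULL, no match -> dropped
  - product 3 (Phone): category_id=5 -> matches Electronics
  - product 4 (Pen): category_id=5 -> matches Electronics
  - product 5 (Mouse): category_id=NULL, no match -> dropped
So 2 of 5 rows are dropped.

SQL:
SELECT a.name, b.name AS category
FROM products a
INNER JOIN categories b ON a.category_id = b.id

Result:
name       | category   
-----------+------------
Headphones | Supplies   
Phone      | Electronics
Pen        | Electronics


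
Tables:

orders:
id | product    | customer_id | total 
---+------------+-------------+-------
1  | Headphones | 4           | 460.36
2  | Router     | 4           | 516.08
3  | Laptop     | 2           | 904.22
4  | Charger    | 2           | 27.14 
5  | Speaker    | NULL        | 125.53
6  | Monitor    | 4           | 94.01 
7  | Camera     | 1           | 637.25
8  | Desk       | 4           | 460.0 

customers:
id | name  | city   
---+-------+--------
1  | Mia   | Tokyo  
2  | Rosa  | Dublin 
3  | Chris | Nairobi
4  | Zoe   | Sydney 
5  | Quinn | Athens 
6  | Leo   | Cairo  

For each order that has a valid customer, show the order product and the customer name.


INNER JOIN keeps only orders rows whose customer_id matches an id in customers. Walk through each order:
  - order 1 (Headphones): customer_id=4 -> matches Zoe
  - order 2 (Router): customer_id=4 -> matches Zoe
  - order 3 (Laptop): customer_id=2 -> matches Rosa
  - order 4 (Charger): customer_id=2 -> matches Rosa
  - order 5 (Speaker): customer_id=NULL, no match -> dropped
  - order 6 (Monitor): customer_id=4 -> matches Zoe
  - order 7 (Camera): customer_id=1 -> matches Mia
  - order 8 (Desk): customer_id=4 -> matches Zoe
So 1 of 8 rows is dropped.

SQL:
SELECT a.product, b.name AS customer
FROM orders a
INNER JOIN customers b ON a.customer_id = b.id

Result:
product    | customer
-----------+---------
Headphones | Zoe     
Router     | Zoe     
Laptop     | Rosa    
Charger    | Rosa    
Monitor    | Zoe     
Camera     | Mia     
Desk       | Zoe     
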